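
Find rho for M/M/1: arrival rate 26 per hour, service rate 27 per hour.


rho = lambda/mu = 26/27 = 0.963

0.963


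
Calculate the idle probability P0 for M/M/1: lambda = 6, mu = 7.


P0 = 1 - rho = 1 - 6/7 = 0.1429

0.1429


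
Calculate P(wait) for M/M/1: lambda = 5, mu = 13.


P(wait) = rho = lambda/mu = 5/13 = 0.3846

0.3846


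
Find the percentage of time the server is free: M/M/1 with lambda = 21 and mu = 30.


Idle fraction = (1 - rho) * 100 = (1 - 21/30) * 100 = 30.0%

30.0%


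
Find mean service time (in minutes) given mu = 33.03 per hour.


Mean service time = 60/mu = 60/33.03 = 1.82 minutes

1.82 minutes


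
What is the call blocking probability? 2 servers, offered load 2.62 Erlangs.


B(N,A) = (A^N/N!) / sum(A^k/k!, k=0..N) with N=2, A=2.62 = 0.4867

0.4867


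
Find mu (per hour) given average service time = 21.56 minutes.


mu = 60 / avg_service_time = 60 / 21.56 = 2.78 per hour

2.78 per hour


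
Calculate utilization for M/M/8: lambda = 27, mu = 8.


rho = lambda/(c*mu) = 27/(8*8) = 0.4219

0.4219


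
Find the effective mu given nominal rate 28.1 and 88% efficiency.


Effective rate = mu * efficiency = 28.1 * 0.88 = 24.73 per hour

24.73 per hour


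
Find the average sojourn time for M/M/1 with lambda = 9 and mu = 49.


W = 1/(mu - lambda) = 1/(49 - 9) = 0.025 hours

0.025 hours


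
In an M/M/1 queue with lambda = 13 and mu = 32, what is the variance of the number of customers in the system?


rho = 13/32; Var(N) = rho/(1-rho)^2 = 1.15

1.15


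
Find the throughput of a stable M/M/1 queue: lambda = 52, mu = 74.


For a stable queue (lambda < mu), throughput = lambda = 52 per hour

52 per hour


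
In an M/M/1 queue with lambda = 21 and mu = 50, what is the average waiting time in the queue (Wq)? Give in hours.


rho = 21/50; Wq = rho/(mu - lambda) = 0.0145 hours

0.0145 hours


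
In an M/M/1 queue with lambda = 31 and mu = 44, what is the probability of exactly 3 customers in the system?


rho = 31/44; P(n) = (1-rho)*rho^n = (1-31/44)*(31/44)^3 = 0.1033

0.1033


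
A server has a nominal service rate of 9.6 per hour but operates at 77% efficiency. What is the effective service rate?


Effective rate = mu * efficiency = 9.6 * 0.77 = 7.39 per hour

7.39 per hour


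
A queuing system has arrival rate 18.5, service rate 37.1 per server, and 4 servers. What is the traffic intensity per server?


rho = lambda / (c * mu) = 18.5 / (4 * 37.1) = 0.1247

0.1247


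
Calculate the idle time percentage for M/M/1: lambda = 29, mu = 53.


Idle fraction = (1 - rho) * 100 = (1 - 29/53) * 100 = 45.3%

45.3%


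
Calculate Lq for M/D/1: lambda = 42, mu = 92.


M/D/1: Lq = rho^2 / (2*(1-rho)) where rho = 42/92; Lq = 0.19

0.19


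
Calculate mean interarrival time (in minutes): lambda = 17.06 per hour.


Mean interarrival time = 60/lambda = 60/17.06 = 3.52 minutes

3.52 minutes


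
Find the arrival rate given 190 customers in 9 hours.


lambda = total arrivals / time = 190 / 9 = 21.11 per hour

21.11 per hour


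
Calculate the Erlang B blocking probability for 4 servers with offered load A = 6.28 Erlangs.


B(N,A) = (A^N/N!) / sum(A^k/k!, k=0..N) with N=4, A=6.28 = 0.487

0.487


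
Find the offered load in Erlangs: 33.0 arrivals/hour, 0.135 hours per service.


Offered load a = lambda * E[S] = 33.0 * 0.135 = 4.46 Erlangs

4.46 Erlangs


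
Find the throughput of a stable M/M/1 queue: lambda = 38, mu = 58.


For a stable queue (lambda < mu), throughput = lambda = 38 per hour

38 per hour


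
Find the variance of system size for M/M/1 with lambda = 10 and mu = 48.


rho = 10/48; Var(N) = rho/(1-rho)^2 = 0.33

0.33


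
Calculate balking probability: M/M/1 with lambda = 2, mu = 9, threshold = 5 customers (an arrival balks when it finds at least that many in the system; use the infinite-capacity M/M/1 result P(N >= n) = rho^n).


P(N >= 5) = rho^5 = (2/9)^5 = 0.0005

0.0005


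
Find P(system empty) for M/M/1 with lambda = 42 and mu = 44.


P0 = 1 - rho = 1 - 42/44 = 0.0455

0.0455


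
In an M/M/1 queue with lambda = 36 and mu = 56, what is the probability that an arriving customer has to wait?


P(wait) = rho = lambda/mu = 36/56 = 0.6429

0.6429


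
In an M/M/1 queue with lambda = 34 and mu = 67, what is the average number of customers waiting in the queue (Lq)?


rho = 34/67; Lq = rho^2/(1-rho) = 0.52

0.52


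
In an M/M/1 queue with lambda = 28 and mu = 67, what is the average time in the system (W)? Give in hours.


W = 1/(mu - lambda) = 1/(67 - 28) = 0.0256 hours

0.0256 hours


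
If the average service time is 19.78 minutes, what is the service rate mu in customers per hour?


mu = 60 / avg_service_time = 60 / 19.78 = 3.03 per hour

3.03 per hour


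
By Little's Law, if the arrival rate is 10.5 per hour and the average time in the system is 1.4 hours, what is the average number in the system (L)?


L = lambda * W = 10.5 * 1.4 = 14.7

14.7


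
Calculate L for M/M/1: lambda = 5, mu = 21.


rho = 5/21; L = rho/(1-rho) = 0.31

0.31


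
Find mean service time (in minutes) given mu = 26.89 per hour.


Mean service time = 60/mu = 60/26.89 = 2.23 minutes

2.23 minutes


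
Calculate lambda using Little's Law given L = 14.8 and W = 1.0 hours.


lambda = L / W = 14.8 / 1.0 = 14.8 per hour

14.8 per hour


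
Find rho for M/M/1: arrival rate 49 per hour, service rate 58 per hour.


rho = lambda/mu = 49/58 = 0.8448

0.8448


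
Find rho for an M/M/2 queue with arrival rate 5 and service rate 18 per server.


rho = lambda/(c*mu) = 5/(2*18) = 0.1389

0.1389


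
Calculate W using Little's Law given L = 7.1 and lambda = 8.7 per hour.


W = L / lambda = 7.1 / 8.7 = 0.8161 hours

0.8161 hours


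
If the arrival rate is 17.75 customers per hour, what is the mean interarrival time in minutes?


Mean interarrival time = 60/lambda = 60/17.75 = 3.38 minutes

3.38 minutes


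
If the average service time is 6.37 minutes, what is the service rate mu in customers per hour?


mu = 60 / avg_service_time = 60 / 6.37 = 9.42 per hour

9.42 per hour


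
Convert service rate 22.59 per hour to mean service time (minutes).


Mean service time = 60/mu = 60/22.59 = 2.66 minutes

2.66 minutes


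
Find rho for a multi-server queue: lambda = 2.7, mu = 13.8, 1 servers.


rho = lambda / (c * mu) = 2.7 / (1 * 13.8) = 0.1957

0.1957


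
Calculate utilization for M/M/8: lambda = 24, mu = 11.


rho = lambda/(c*mu) = 24/(8*11) = 0.2727

0.2727


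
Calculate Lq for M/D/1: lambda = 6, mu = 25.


M/D/1: Lq = rho^2 / (2*(1-rho)) where rho = 6/25; Lq = 0.04

0.04


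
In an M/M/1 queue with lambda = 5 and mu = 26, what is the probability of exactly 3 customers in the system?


rho = 5/26; P(n) = (1-rho)*rho^n = (1-5/26)*(5/26)^3 = 0.0057

0.0057


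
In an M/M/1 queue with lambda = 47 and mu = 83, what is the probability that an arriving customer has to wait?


P(wait) = rho = lambda/mu = 47/83 = 0.5663

0.5663


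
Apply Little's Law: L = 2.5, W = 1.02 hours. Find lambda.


lambda = L / W = 2.5 / 1.02 = 2.45 per hour

2.45 per hour


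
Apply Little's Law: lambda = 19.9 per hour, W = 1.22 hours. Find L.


L = lambda * W = 19.9 * 1.22 = 24.28

24.28


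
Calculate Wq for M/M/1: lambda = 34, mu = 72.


rho = 34/72; Wq = rho/(mu - lambda) = 0.0124 hours

0.0124 hours


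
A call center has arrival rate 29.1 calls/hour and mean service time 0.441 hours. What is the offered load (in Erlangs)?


Offered load a = lambda * E[S] = 29.1 * 0.441 = 12.83 Erlangs

12.83 Erlangs


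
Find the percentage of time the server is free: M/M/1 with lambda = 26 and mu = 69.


Idle fraction = (1 - rho) * 100 = (1 - 26/69) * 100 = 62.3%

62.3%


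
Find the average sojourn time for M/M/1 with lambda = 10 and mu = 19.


W = 1/(mu - lambda) = 1/(19 - 10) = 0.1111 hours

0.1111 hours


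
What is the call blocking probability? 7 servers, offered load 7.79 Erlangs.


B(N,A) = (A^N/N!) / sum(A^k/k!, k=0..N) with N=7, A=7.79 = 0.2962

0.2962


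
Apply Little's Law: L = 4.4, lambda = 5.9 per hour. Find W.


W = L / lambda = 4.4 / 5.9 = 0.7458 hours

0.7458 hours


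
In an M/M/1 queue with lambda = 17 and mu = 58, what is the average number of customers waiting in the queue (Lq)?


rho = 17/58; Lq = rho^2/(1-rho) = 0.12

0.12


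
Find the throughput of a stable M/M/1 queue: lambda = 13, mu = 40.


For a stable queue (lambda < mu), throughput = lambda = 13 per hour

13 per hour


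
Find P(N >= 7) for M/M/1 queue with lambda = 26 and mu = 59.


P(N >= 7) = rho^7 = (26/59)^7 = 0.0032

0.0032


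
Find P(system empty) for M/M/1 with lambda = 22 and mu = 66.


P0 = 1 - rho = 1 - 22/66 = 0.6667

0.6667


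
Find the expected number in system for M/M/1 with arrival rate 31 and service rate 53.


rho = 31/53; L = rho/(1-rho) = 1.41

1.41


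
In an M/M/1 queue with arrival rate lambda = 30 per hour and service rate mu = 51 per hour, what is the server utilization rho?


rho = lambda/mu = 30/51 = 0.5882

0.5882


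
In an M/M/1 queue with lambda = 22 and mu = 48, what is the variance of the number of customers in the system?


rho = 22/48; Var(N) = rho/(1-rho)^2 = 1.56

1.56


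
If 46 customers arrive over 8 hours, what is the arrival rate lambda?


lambda = total arrivals / time = 46 / 8 = 5.75 per hour

5.75 per hour


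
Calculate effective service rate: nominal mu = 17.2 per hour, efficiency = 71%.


Effective rate = mu * efficiency = 17.2 * 0.71 = 12.21 per hour

12.21 per hour


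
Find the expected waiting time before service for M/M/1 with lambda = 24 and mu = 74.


rho = 24/74; Wq = rho/(mu - lambda) = 0.0065 hours

0.0065 hours


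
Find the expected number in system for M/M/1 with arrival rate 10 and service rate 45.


rho = 10/45; L = rho/(1-rho) = 0.29

0.29


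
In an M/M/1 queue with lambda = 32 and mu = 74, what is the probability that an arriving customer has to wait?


P(wait) = rho = lambda/mu = 32/74 = 0.4324

0.4324


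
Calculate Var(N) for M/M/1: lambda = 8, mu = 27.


rho = 8/27; Var(N) = rho/(1-rho)^2 = 0.6

0.6


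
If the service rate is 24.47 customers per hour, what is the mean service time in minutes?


Mean service time = 60/mu = 60/24.47 = 2.45 minutes

2.45 minutes


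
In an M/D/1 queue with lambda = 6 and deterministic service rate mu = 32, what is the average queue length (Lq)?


M/D/1: Lq = rho^2 / (2*(1-rho)) where rho = 6/32; Lq = 0.02

0.02


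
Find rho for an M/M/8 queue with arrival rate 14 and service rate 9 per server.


rho = lambda/(c*mu) = 14/(8*9) = 0.1944

0.1944


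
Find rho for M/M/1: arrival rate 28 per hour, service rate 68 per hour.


rho = lambda/mu = 28/68 = 0.4118

0.4118


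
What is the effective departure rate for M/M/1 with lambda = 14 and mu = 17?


For a stable queue (lambda < mu), throughput = lambda = 14 per hour

14 per hour


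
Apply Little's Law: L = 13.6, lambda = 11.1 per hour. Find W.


W = L / lambda = 13.6 / 11.1 = 1.2252 hours

1.2252 hours


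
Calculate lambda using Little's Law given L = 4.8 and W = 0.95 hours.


lambda = L / W = 4.8 / 0.95 = 5.05 per hour

5.05 per hour


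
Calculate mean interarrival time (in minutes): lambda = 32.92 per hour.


Mean interarrival time = 60/lambda = 60/32.92 = 1.82 minutes

1.82 minutes


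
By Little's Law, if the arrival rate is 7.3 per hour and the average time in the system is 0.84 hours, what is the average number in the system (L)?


L = lambda * W = 7.3 * 0.84 = 6.13

6.13


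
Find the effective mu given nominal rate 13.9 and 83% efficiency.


Effective rate = mu * efficiency = 13.9 * 0.83 = 11.54 per hour

11.54 per hour


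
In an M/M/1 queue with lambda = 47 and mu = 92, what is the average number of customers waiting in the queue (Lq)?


rho = 47/92; Lq = rho^2/(1-rho) = 0.53

0.53


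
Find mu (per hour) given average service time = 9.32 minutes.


mu = 60 / avg_service_time = 60 / 9.32 = 6.44 per hour

6.44 per hour


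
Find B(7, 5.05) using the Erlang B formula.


B(N,A) = (A^N/N!) / sum(A^k/k!, k=0..N) with N=7, A=5.05 = 0.1237

0.1237


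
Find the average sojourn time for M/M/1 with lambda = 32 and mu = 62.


W = 1/(mu - lambda) = 1/(62 - 32) = 0.0333 hours

0.0333 hours


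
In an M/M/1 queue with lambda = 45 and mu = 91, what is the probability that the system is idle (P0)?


P0 = 1 - rho = 1 - 45/91 = 0.5055

0.5055


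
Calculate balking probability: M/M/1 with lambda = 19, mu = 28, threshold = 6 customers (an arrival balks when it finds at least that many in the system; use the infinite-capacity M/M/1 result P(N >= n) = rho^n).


P(N >= 6) = rho^6 = (19/28)^6 = 0.0976

0.0976


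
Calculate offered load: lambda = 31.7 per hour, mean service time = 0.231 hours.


Offered load a = lambda * E[S] = 31.7 * 0.231 = 7.32 Erlangs

7.32 Erlangs


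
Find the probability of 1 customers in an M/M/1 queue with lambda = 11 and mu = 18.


rho = 11/18; P(n) = (1-rho)*rho^n = (1-11/18)*(11/18)^1 = 0.2377

0.2377


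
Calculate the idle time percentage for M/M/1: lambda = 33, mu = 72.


Idle fraction = (1 - rho) * 100 = (1 - 33/72) * 100 = 54.2%

54.2%


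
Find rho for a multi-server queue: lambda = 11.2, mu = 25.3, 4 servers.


rho = lambda / (c * mu) = 11.2 / (4 * 25.3) = 0.1107

0.1107


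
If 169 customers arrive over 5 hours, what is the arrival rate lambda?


lambda = total arrivals / time = 169 / 5 = 33.8 per hour

33.8 per hour


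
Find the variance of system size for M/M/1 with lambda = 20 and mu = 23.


rho = 20/23; Var(N) = rho/(1-rho)^2 = 51.11

51.11


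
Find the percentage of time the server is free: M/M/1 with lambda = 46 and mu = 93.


Idle fraction = (1 - rho) * 100 = (1 - 46/93) * 100 = 50.5%

50.5%


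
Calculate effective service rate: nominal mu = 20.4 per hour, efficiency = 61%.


Effective rate = mu * efficiency = 20.4 * 0.61 = 12.44 per hour

12.44 per hour


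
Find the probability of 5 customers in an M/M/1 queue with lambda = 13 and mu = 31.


rho = 13/31; P(n) = (1-rho)*rho^n = (1-13/31)*(13/31)^5 = 0.0075

0.0075


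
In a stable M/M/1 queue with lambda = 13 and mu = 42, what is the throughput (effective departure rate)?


For a stable queue (lambda < mu), throughput = lambda = 13 per hour

13 per hour


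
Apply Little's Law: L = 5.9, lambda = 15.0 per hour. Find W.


W = L / lambda = 5.9 / 15.0 = 0.3933 hours

0.3933 hours


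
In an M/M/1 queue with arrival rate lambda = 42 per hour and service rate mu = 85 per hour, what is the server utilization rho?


rho = lambda/mu = 42/85 = 0.4941

0.4941


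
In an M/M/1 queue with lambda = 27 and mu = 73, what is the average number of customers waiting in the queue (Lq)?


rho = 27/73; Lq = rho^2/(1-rho) = 0.22

0.22


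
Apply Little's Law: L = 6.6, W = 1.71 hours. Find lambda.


lambda = L / W = 6.6 / 1.71 = 3.86 per hour

3.86 per hour


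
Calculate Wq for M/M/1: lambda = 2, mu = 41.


rho = 2/41; Wq = rho/(mu - lambda) = 0.0013 hours

0.0013 hours


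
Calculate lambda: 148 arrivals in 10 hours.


lambda = total arrivals / time = 148 / 10 = 14.8 per hour

14.8 per hour


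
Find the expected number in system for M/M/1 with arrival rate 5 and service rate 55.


rho = 5/55; L = rho/(1-rho) = 0.1

0.1


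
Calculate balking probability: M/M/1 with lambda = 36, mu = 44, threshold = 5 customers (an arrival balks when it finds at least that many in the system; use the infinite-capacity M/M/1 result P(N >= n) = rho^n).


P(N >= 5) = rho^5 = (36/44)^5 = 0.3666

0.3666


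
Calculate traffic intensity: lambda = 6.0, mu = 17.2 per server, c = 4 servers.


rho = lambda / (c * mu) = 6.0 / (4 * 17.2) = 0.0872

0.0872


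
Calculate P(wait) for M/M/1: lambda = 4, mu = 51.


P(wait) = rho = lambda/mu = 4/51 = 0.0784

0.0784


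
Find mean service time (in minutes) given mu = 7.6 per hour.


Mean service time = 60/mu = 60/7.6 = 7.89 minutes

7.89 minutes


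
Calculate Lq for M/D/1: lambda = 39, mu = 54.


M/D/1: Lq = rho^2 / (2*(1-rho)) where rho = 39/54; Lq = 0.94

0.94


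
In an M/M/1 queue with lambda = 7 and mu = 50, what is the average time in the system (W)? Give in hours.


W = 1/(mu - lambda) = 1/(50 - 7) = 0.0233 hours

0.0233 hours


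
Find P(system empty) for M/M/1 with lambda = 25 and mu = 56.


P0 = 1 - rho = 1 - 25/56 = 0.5536

0.5536


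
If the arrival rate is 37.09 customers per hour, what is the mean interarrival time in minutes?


Mean interarrival time = 60/lambda = 60/37.09 = 1.62 minutes

1.62 minutes


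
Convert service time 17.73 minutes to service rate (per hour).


mu = 60 / avg_service_time = 60 / 17.73 = 3.38 per hour

3.38 per hour


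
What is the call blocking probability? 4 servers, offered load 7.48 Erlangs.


B(N,A) = (A^N/N!) / sum(A^k/k!, k=0..N) with N=4, A=7.48 = 0.5512

0.5512


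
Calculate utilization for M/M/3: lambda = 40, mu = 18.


rho = lambda/(c*mu) = 40/(3*18) = 0.7407

0.7407


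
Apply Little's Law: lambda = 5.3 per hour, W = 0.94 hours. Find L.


L = lambda * W = 5.3 * 0.94 = 4.98

4.98


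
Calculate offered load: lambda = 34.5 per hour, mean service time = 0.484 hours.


Offered load a = lambda * E[S] = 34.5 * 0.484 = 16.7 Erlangs

16.7 Erlangs


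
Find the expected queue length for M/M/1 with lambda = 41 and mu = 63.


rho = 41/63; Lq = rho^2/(1-rho) = 1.21

1.21


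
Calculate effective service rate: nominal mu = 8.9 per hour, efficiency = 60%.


Effective rate = mu * efficiency = 8.9 * 0.6 = 5.34 per hour

5.34 per hour


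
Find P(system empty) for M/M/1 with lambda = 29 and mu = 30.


P0 = 1 - rho = 1 - 29/30 = 0.0333

0.0333


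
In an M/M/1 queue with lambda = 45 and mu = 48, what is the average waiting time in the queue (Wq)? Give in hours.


rho = 45/48; Wq = rho/(mu - lambda) = 0.3125 hours

0.3125 hours


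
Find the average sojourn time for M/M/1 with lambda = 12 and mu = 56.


W = 1/(mu - lambda) = 1/(56 - 12) = 0.0227 hours

0.0227 hours


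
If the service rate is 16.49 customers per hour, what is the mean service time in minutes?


Mean service time = 60/mu = 60/16.49 = 3.64 minutes

3.64 minutes


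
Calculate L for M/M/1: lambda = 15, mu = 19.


rho = 15/19; L = rho/(1-rho) = 3.75

3.75


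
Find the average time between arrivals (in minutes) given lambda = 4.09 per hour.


Mean interarrival time = 60/lambda = 60/4.09 = 14.67 minutes

14.67 minutes


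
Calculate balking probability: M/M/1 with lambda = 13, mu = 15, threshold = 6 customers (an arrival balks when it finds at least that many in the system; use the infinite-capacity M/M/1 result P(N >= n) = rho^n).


P(N >= 6) = rho^6 = (13/15)^6 = 0.4238

0.4238


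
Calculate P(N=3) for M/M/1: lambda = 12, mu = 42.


rho = 12/42; P(n) = (1-rho)*rho^n = (1-12/42)*(12/42)^3 = 0.0167

0.0167


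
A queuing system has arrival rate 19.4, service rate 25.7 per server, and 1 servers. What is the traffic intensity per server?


rho = lambda / (c * mu) = 19.4 / (1 * 25.7) = 0.7549

0.7549


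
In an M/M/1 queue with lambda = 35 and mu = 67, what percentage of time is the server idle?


Idle fraction = (1 - rho) * 100 = (1 - 35/67) * 100 = 47.8%

47.8%


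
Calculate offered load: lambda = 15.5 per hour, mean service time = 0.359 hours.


Offered load a = lambda * E[S] = 15.5 * 0.359 = 5.56 Erlangs

5.56 Erlangs


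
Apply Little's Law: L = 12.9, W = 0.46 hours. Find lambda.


lambda = L / W = 12.9 / 0.46 = 28.04 per hour

28.04 per hour


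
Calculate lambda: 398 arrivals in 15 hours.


lambda = total arrivals / time = 398 / 15 = 26.53 per hour

26.53 per hour


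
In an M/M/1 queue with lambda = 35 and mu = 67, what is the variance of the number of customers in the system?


rho = 35/67; Var(N) = rho/(1-rho)^2 = 2.29

2.29


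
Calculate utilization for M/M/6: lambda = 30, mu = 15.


rho = lambda/(c*mu) = 30/(6*15) = 0.3333

0.3333


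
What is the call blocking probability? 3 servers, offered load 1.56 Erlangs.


B(N,A) = (A^N/N!) / sum(A^k/k!, k=0..N) with N=3, A=1.56 = 0.1435

0.1435


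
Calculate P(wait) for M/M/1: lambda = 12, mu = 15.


P(wait) = rho = lambda/mu = 12/15 = 0.8

0.8


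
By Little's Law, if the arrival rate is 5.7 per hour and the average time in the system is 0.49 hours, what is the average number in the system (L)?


L = lambda * W = 5.7 * 0.49 = 2.79

2.79


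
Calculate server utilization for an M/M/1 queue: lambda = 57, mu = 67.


rho = lambda/mu = 57/67 = 0.8507

0.8507


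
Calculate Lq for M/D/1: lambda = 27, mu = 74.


M/D/1: Lq = rho^2 / (2*(1-rho)) where rho = 27/74; Lq = 0.1

0.1


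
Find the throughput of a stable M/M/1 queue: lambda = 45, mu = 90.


For a stable queue (lambda < mu), throughput = lambda = 45 per hour

45 per hour


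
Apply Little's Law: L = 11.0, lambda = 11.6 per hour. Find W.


W = L / lambda = 11.0 / 11.6 = 0.9483 hours

0.9483 hours


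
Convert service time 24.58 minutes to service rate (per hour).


mu = 60 / avg_service_time = 60 / 24.58 = 2.44 per hour

2.44 per hour


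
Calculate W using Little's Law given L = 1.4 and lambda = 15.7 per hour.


W = L / lambda = 1.4 / 15.7 = 0.0892 hours

0.0892 hours


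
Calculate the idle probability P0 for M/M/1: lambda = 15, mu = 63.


P0 = 1 - rho = 1 - 15/63 = 0.7619

0.7619


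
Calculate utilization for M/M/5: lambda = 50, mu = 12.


rho = lambda/(c*mu) = 50/(5*12) = 0.8333

0.8333


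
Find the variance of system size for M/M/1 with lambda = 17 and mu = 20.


rho = 17/20; Var(N) = rho/(1-rho)^2 = 37.78

37.78


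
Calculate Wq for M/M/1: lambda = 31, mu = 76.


rho = 31/76; Wq = rho/(mu - lambda) = 0.0091 hours

0.0091 hours


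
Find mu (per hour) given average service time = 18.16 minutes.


mu = 60 / avg_service_time = 60 / 18.16 = 3.3 per hour

3.3 per hour


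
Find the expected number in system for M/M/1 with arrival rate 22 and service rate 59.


rho = 22/59; L = rho/(1-rho) = 0.59

0.59


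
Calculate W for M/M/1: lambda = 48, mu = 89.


W = 1/(mu - lambda) = 1/(89 - 48) = 0.0244 hours

0.0244 hours


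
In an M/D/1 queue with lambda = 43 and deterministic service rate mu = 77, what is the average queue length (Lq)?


M/D/1: Lq = rho^2 / (2*(1-rho)) where rho = 43/77; Lq = 0.35

0.35


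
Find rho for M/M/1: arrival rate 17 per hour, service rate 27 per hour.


rho = lambda/mu = 17/27 = 0.6296

0.6296


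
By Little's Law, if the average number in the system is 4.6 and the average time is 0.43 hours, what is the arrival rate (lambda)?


lambda = L / W = 4.6 / 0.43 = 10.7 per hour

10.7 per hour


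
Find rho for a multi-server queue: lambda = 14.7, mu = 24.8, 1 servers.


rho = lambda / (c * mu) = 14.7 / (1 * 24.8) = 0.5927

0.5927


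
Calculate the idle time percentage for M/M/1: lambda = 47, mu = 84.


Idle fraction = (1 - rho) * 100 = (1 - 47/84) * 100 = 44.0%

44.0%


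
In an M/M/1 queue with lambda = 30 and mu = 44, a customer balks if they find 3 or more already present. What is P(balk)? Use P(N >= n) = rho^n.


P(N >= 3) = rho^3 = (30/44)^3 = 0.317

0.317


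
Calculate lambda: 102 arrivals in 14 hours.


lambda = total arrivals / time = 102 / 14 = 7.29 per hour

7.29 per hour


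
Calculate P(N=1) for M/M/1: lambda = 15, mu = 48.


rho = 15/48; P(n) = (1-rho)*rho^n = (1-15/48)*(15/48)^1 = 0.2148

0.2148


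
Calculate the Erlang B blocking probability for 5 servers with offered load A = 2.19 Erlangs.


B(N,A) = (A^N/N!) / sum(A^k/k!, k=0..N) with N=5, A=2.19 = 0.0482

0.0482


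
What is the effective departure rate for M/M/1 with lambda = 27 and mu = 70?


For a stable queue (lambda < mu), throughput = lambda = 27 per hour

27 per hour


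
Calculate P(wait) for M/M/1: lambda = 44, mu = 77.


P(wait) = rho = lambda/mu = 44/77 = 0.5714

0.5714


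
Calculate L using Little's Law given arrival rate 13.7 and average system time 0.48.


L = lambda * W = 13.7 * 0.48 = 6.58

6.58


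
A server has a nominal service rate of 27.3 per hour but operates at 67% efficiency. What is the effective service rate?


Effective rate = mu * efficiency = 27.3 * 0.67 = 18.29 per hour

18.29 per hour


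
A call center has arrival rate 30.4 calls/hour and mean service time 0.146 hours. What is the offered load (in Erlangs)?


Offered load a = lambda * E[S] = 30.4 * 0.146 = 4.44 Erlangs

4.44 Erlangs


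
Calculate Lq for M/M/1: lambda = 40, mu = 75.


rho = 40/75; Lq = rho^2/(1-rho) = 0.61

0.61


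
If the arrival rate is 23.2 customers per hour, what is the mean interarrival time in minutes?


Mean interarrival time = 60/lambda = 60/23.2 = 2.59 minutes

2.59 minutes


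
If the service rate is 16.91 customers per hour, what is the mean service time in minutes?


Mean service time = 60/mu = 60/16.91 = 3.55 minutes

3.55 minutes


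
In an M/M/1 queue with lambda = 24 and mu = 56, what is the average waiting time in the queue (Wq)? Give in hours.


rho = 24/56; Wq = rho/(mu - lambda) = 0.0134 hours

0.0134 hours


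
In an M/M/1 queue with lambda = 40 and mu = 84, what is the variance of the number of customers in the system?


rho = 40/84; Var(N) = rho/(1-rho)^2 = 1.74

1.74


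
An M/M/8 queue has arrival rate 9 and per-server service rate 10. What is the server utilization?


rho = lambda/(c*mu) = 9/(8*10) = 0.1125

0.1125


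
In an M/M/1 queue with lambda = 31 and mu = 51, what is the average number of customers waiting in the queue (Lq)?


rho = 31/51; Lq = rho^2/(1-rho) = 0.94

0.94


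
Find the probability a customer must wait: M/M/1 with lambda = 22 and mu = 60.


P(wait) = rho = lambda/mu = 22/60 = 0.3667

0.3667


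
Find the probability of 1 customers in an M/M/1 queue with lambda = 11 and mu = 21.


rho = 11/21; P(n) = (1-rho)*rho^n = (1-11/21)*(11/21)^1 = 0.2494

0.2494


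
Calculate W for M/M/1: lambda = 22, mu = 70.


W = 1/(mu - lambda) = 1/(70 - 22) = 0.0208 hours

0.0208 hours


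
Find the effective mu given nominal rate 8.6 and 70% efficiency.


Effective rate = mu * efficiency = 8.6 * 0.7 = 6.02 per hour

6.02 per hour


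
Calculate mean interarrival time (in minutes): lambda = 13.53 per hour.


Mean interarrival time = 60/lambda = 60/13.53 = 4.43 minutes

4.43 minutes


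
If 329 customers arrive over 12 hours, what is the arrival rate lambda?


lambda = total arrivals / time = 329 / 12 = 27.42 per hour

27.42 per hour


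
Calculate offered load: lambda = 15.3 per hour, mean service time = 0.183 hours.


Offered load a = lambda * E[S] = 15.3 * 0.183 = 2.8 Erlangs

2.8 Erlangs


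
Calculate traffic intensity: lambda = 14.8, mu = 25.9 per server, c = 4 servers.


rho = lambda / (c * mu) = 14.8 / (4 * 25.9) = 0.1429

0.1429


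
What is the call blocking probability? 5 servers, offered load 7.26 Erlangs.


B(N,A) = (A^N/N!) / sum(A^k/k!, k=0..N) with N=5, A=7.26 = 0.4397

0.4397


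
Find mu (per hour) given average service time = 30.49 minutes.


mu = 60 / avg_service_time = 60 / 30.49 = 1.97 per hour

1.97 per hour


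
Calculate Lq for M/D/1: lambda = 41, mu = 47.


M/D/1: Lq = rho^2 / (2*(1-rho)) where rho = 41/47; Lq = 2.98

2.98


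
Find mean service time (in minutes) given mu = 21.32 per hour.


Mean service time = 60/mu = 60/21.32 = 2.81 minutes

2.81 minutes


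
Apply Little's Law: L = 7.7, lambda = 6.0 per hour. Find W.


W = L / lambda = 7.7 / 6.0 = 1.2833 hours

1.2833 hours


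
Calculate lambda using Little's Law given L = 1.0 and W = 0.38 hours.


lambda = L / W = 1.0 / 0.38 = 2.63 per hour

2.63 per hour


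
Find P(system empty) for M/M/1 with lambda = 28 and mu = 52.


P0 = 1 - rho = 1 - 28/52 = 0.4615

0.4615


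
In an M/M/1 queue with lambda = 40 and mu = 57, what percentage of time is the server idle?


Idle fraction = (1 - rho) * 100 = (1 - 40/57) * 100 = 29.8%

29.8%


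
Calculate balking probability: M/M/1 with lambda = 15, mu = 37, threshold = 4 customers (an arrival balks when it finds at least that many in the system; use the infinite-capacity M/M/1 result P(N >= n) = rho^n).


P(N >= 4) = rho^4 = (15/37)^4 = 0.027

0.027


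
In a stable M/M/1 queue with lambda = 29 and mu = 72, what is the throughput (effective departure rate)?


For a stable queue (lambda < mu), throughput = lambda = 29 per hour

29 per hour


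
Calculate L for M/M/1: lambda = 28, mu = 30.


rho = 28/30; L = rho/(1-rho) = 14.0

14.0


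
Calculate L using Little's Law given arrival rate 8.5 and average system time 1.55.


L = lambda * W = 8.5 * 1.55 = 13.18

13.18


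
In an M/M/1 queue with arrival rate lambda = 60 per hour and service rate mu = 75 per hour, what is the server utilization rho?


rho = lambda/mu = 60/75 = 0.8

0.8


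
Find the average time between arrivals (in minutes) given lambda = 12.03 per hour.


Mean interarrival time = 60/lambda = 60/12.03 = 4.99 minutes

4.99 minutes


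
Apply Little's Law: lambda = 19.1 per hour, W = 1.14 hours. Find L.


L = lambda * W = 19.1 * 1.14 = 21.77

21.77


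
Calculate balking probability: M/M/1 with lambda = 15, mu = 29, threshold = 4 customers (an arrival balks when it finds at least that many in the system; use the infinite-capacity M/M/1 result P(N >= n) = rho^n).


P(N >= 4) = rho^4 = (15/29)^4 = 0.0716

0.0716


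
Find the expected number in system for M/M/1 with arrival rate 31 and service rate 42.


rho = 31/42; L = rho/(1-rho) = 2.82

2.82


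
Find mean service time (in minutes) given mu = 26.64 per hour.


Mean service time = 60/mu = 60/26.64 = 2.25 minutes

2.25 minutes


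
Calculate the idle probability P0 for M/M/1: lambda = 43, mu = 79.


P0 = 1 - rho = 1 - 43/79 = 0.4557

0.4557


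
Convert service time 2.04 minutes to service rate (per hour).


mu = 60 / avg_service_time = 60 / 2.04 = 29.41 per hour

29.41 per hour


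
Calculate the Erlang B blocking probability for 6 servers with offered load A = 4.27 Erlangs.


B(N,A) = (A^N/N!) / sum(A^k/k!, k=0..N) with N=6, A=4.27 = 0.137

0.137


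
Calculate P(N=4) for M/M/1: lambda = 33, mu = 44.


rho = 33/44; P(n) = (1-rho)*rho^n = (1-33/44)*(33/44)^4 = 0.0791

0.0791


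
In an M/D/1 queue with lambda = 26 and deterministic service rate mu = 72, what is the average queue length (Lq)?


M/D/1: Lq = rho^2 / (2*(1-rho)) where rho = 26/72; Lq = 0.1

0.1


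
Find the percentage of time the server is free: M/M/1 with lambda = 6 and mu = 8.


Idle fraction = (1 - rho) * 100 = (1 - 6/8) * 100 = 25.0%

25.0%


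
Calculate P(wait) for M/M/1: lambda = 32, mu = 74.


P(wait) = rho = lambda/mu = 32/74 = 0.4324

0.4324


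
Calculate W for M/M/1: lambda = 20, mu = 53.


W = 1/(mu - lambda) = 1/(53 - 20) = 0.0303 hours

0.0303 hours


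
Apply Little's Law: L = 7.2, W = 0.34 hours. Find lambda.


lambda = L / W = 7.2 / 0.34 = 21.18 per hour

21.18 per hour


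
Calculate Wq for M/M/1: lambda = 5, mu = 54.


rho = 5/54; Wq = rho/(mu - lambda) = 0.0019 hours

0.0019 hours


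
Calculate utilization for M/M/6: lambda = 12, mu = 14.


rho = lambda/(c*mu) = 12/(6*14) = 0.1429

0.1429


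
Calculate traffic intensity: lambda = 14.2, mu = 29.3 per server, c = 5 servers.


rho = lambda / (c * mu) = 14.2 / (5 * 29.3) = 0.0969

0.0969


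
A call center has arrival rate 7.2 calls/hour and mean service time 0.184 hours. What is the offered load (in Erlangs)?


Offered load a = lambda * E[S] = 7.2 * 0.184 = 1.32 Erlangs

1.32 Erlangs


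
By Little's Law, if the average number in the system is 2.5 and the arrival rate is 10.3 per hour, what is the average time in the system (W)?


W = L / lambda = 2.5 / 10.3 = 0.2427 hours

0.2427 hours


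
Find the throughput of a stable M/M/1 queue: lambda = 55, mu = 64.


For a stable queue (lambda < mu), throughput = lambda = 55 per hour

55 per hour


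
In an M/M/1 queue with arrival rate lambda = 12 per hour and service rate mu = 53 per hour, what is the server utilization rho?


rho = lambda/mu = 12/53 = 0.2264

0.2264


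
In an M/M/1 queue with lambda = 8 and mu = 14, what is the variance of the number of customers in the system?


rho = 8/14; Var(N) = rho/(1-rho)^2 = 3.11

3.11


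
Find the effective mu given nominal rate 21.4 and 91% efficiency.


Effective rate = mu * efficiency = 21.4 * 0.91 = 19.47 per hour

19.47 per hour


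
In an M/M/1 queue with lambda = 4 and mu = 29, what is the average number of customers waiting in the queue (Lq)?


rho = 4/29; Lq = rho^2/(1-rho) = 0.02

0.02


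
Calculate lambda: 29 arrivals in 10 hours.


lambda = total arrivals / time = 29 / 10 = 2.9 per hour

2.9 per hour


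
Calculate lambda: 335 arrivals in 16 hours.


lambda = total arrivals / time = 335 / 16 = 20.94 per hour

20.94 per hour


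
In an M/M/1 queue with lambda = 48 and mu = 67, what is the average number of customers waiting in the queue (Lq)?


rho = 48/67; Lq = rho^2/(1-rho) = 1.81

1.81


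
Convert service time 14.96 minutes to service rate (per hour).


mu = 60 / avg_service_time = 60 / 14.96 = 4.01 per hour

4.01 per hour


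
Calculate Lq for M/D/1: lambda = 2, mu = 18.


M/D/1: Lq = rho^2 / (2*(1-rho)) where rho = 2/18; Lq = 0.01

0.01


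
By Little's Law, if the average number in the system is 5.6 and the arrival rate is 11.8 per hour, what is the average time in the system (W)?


W = L / lambda = 5.6 / 11.8 = 0.4746 hours

0.4746 hours


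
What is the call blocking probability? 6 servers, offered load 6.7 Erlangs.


B(N,A) = (A^N/N!) / sum(A^k/k!, k=0..N) with N=6, A=6.7 = 0.3122

0.3122


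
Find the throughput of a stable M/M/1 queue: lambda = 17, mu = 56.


For a stable queue (lambda < mu), throughput = lambda = 17 per hour

17 per hour


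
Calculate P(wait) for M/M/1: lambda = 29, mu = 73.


P(wait) = rho = lambda/mu = 29/73 = 0.3973

0.3973


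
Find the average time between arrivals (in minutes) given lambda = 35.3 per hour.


Mean interarrival time = 60/lambda = 60/35.3 = 1.7 minutes

1.7 minutes


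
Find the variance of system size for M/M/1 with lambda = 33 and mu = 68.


rho = 33/68; Var(N) = rho/(1-rho)^2 = 1.83

1.83


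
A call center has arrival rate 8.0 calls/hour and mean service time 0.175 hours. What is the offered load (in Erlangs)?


Offered load a = lambda * E[S] = 8.0 * 0.175 = 1.4 Erlangs

1.4 Erlangs


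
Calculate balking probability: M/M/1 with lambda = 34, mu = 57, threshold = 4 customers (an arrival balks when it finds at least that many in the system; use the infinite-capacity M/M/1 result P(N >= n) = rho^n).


P(N >= 4) = rho^4 = (34/57)^4 = 0.1266

0.1266


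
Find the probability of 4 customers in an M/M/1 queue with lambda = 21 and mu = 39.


rho = 21/39; P(n) = (1-rho)*rho^n = (1-21/39)*(21/39)^4 = 0.0388

0.0388


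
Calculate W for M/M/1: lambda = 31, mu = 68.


W = 1/(mu - lambda) = 1/(68 - 31) = 0.027 hours

0.027 hours


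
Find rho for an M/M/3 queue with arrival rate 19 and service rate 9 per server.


rho = lambda/(c*mu) = 19/(3*9) = 0.7037

0.7037


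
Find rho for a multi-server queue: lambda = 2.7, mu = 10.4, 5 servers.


rho = lambda / (c * mu) = 2.7 / (5 * 10.4) = 0.0519

0.0519


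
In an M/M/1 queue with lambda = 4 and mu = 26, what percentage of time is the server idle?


Idle fraction = (1 - rho) * 100 = (1 - 4/26) * 100 = 84.6%

84.6%


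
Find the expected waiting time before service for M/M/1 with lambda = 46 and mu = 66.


rho = 46/66; Wq = rho/(mu - lambda) = 0.0348 hours

0.0348 hours


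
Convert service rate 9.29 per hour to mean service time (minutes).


Mean service time = 60/mu = 60/9.29 = 6.46 minutes

6.46 minutes


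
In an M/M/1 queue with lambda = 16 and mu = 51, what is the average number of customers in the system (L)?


rho = 16/51; L = rho/(1-rho) = 0.46

0.46


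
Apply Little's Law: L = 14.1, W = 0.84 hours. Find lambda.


lambda = L / W = 14.1 / 0.84 = 16.79 per hour

16.79 per hour


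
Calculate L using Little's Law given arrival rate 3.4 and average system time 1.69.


L = lambda * W = 3.4 * 1.69 = 5.75

5.75


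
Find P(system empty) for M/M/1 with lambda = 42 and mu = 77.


P0 = 1 - rho = 1 - 42/77 = 0.4545

0.4545


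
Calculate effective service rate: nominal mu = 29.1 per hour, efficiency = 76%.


Effective rate = mu * efficiency = 29.1 * 0.76 = 22.12 per hour

22.12 per hour


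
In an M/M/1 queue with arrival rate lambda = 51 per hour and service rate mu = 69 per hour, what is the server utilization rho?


rho = lambda/mu = 51/69 = 0.7391

0.7391


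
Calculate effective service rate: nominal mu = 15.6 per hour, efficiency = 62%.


Effective rate = mu * efficiency = 15.6 * 0.62 = 9.67 per hour

9.67 per hour


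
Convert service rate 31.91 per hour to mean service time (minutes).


Mean service time = 60/mu = 60/31.91 = 1.88 minutes

1.88 minutes


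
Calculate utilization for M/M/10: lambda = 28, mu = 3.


rho = lambda/(c*mu) = 28/(10*3) = 0.9333

0.9333


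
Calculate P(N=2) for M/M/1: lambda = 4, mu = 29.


rho = 4/29; P(n) = (1-rho)*rho^n = (1-4/29)*(4/29)^2 = 0.0164

0.0164


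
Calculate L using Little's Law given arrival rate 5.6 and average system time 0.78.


L = lambda * W = 5.6 * 0.78 = 4.37

4.37


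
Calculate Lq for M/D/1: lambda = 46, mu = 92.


M/D/1: Lq = rho^2 / (2*(1-rho)) where rho = 46/92; Lq = 0.25

0.25


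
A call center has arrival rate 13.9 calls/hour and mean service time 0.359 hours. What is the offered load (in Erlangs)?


Offered load a = lambda * E[S] = 13.9 * 0.359 = 4.99 Erlangs

4.99 Erlangs


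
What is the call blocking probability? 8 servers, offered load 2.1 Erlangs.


B(N,A) = (A^N/N!) / sum(A^k/k!, k=0..N) with N=8, A=2.1 = 0.0011

0.0011


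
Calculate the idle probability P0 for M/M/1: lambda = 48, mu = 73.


P0 = 1 - rho = 1 - 48/73 = 0.3425

0.3425


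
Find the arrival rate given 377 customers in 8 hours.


lambda = total arrivals / time = 377 / 8 = 47.13 per hour

47.13 per hour


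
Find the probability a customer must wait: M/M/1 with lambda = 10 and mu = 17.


P(wait) = rho = lambda/mu = 10/17 = 0.5882

0.5882


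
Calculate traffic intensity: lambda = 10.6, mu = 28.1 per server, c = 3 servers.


rho = lambda / (c * mu) = 10.6 / (3 * 28.1) = 0.1257

0.1257


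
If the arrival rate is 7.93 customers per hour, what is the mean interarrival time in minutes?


Mean interarrival time = 60/lambda = 60/7.93 = 7.57 minutes

7.57 minutes


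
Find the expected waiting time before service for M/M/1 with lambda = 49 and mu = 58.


rho = 49/58; Wq = rho/(mu - lambda) = 0.0939 hours

0.0939 hours


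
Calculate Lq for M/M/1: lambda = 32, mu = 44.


rho = 32/44; Lq = rho^2/(1-rho) = 1.94

1.94
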